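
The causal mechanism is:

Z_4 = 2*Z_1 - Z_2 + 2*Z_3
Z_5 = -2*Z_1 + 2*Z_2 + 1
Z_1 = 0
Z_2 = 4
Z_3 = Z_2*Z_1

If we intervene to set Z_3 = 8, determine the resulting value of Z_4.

12

The intervention breaks the incoming arrows to Z_3: Z_3 = Z_2*Z_1 no longer applies, and Z_3 = 8.
Z_4 = 2*Z_1 - Z_2 + 2*Z_3  [with Z_1=0, Z_2=4, Z_3=8]  = 12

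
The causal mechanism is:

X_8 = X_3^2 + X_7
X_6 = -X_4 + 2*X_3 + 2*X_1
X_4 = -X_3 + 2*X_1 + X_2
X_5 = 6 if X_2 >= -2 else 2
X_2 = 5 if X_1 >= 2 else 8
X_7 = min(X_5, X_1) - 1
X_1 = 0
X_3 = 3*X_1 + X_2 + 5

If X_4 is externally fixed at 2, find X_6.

Under do(X_4=2), the mechanism X_4 = -X_3 + 2*X_1 + X_2 is discarded; X_4 is fixed at 2.
X_2 = 5 if X_1 >= 2 else 8  [with X_1=0]  = 8
X_3 = 3*X_1 + X_2 + 5  [with X_1=0, X_2=8]  = 13
X_6 = -X_4 + 2*X_3 + 2*X_1  [with X_4=2, X_3=13, X_1=0]  = 24

24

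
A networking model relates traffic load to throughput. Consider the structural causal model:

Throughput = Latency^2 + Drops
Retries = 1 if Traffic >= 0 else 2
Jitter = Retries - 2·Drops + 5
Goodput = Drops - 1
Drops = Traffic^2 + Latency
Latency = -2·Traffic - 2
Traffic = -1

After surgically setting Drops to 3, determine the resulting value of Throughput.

The intervention breaks the incoming arrows to Drops: Drops = Traffic^2 + Latency no longer applies, and Drops = 3.
Latency = -2·Traffic - 2  [with Traffic=-1]  = 0
Throughput = Latency^2 + Drops  [with Latency=0, Drops=3]  = 3

3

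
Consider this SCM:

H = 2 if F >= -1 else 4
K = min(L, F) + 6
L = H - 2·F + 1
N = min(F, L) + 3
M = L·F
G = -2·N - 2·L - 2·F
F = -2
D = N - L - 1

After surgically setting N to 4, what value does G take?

Under do(N=4), the mechanism N = min(F, L) + 3 is discarded; N is fixed at 4.
H = 2 if F >= -1 else 4  [with F=-2]  = 4
L = H - 2·F + 1  [with H=4, F=-2]  = 9
G = -2·N - 2·L - 2·F  [with N=4, L=9, F=-2]  = -22

-22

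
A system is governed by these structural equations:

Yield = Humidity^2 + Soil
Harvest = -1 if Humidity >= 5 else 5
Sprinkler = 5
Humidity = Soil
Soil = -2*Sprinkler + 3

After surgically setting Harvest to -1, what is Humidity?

do(Harvest=-1) replaces the equation Harvest = -1 if Humidity >= 5 else 5 with the constant Harvest = -1.
Humidity is not downstream of the intervention, so its value is determined by the original equations.
Soil = -2*Sprinkler + 3  [with Sprinkler=5]  = -7
Humidity = Soil  [with Soil=-7]  = -7

-7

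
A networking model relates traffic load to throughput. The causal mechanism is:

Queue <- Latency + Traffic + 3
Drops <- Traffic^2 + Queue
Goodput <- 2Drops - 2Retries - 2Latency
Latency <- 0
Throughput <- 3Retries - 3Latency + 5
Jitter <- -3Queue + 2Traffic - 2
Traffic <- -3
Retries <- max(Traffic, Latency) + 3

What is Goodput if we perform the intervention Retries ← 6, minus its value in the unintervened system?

-6

do(Retries=6) replaces the equation Retries <- max(Traffic, Latency) + 3 with the constant Retries = 6.
Queue = Latency + Traffic + 3  [with Latency=0, Traffic=-3]  = 0
Drops = Traffic^2 + Queue  [with Traffic=-3, Queue=0]  = 9
Goodput = 2Drops - 2Retries - 2Latency  [with Drops=9, Retries=6, Latency=0]  = 6
Without intervention: Queue = Latency + Traffic + 3  [with Latency=0, Traffic=-3]  = 0; Drops = Traffic^2 + Queue  [with Traffic=-3, Queue=0]  = 9; Retries = max(Traffic, Latency) + 3  [with Traffic=-3, Latency=0]  = 3; Goodput = 2Drops - 2Retries - 2Latency  [with Drops=9, Retries=3, Latency=0]  = 12.
Change = 6 − 12 = -6.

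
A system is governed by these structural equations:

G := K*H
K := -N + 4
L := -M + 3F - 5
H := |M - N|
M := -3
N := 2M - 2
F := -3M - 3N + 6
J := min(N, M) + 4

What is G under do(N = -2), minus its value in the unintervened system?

Under do(N=-2), the mechanism N := 2M - 2 is discarded; N is fixed at -2.
H = |M - N|  [with M=-3, N=-2]  = 1
K = -N + 4  [with N=-2]  = 6
G = K*H  [with K=6, H=1]  = 6
Without intervention: N = 2M - 2  [with M=-3]  = -8; H = |M - N|  [with M=-3, N=-8]  = 5; K = -N + 4  [with N=-8]  = 12; G = K*H  [with K=12, H=5]  = 60.
Change = 6 − 60 = -54.

-54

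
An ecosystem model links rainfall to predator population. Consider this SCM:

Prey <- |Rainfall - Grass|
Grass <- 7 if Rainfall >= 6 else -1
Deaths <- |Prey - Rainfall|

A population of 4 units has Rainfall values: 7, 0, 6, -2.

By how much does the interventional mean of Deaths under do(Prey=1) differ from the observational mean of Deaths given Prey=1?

0.75

Every unit gets Prey=1 under the intervention. Deaths values become 6, 1, 5, 3; E[Deaths|do(Prey=1)] = 3.75.
Conditioning on Prey=1 selects the 3 unit(s) with Rainfall ∈ {0, 6, -2}. Their Deaths values: 1, 5, 3. Mean = 3.
Difference = 3.75 − 3 = 0.75.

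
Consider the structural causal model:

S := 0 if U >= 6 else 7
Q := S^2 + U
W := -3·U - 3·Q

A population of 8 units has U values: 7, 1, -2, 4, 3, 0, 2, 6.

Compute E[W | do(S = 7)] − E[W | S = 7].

The intervention sets S=7 in all 8 units regardless of U. Recomputing W per unit gives -189, -153, -135, -171, -165, -147, -159, -183; average -162.75.
Conditioning on S=7 selects the 6 unit(s) with U ∈ {1, -2, 4, 3, 0, 2}. Their W values: -153, -135, -171, -165, -147, -159. Mean = -155.
Difference = -162.75 − (-155) = -7.75.

-7.75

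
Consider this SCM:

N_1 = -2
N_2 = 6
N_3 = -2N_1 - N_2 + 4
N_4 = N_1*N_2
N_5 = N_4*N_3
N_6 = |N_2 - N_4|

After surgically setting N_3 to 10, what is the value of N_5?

-120

do(N_3=10) replaces the equation N_3 = -2N_1 - N_2 + 4 with the constant N_3 = 10.
N_4 = N_1*N_2  [with N_1=-2, N_2=6]  = -12
N_5 = N_4*N_3  [with N_4=-12, N_3=10]  = -120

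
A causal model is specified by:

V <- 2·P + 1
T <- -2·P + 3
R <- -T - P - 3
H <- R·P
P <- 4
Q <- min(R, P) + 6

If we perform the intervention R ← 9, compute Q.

10

The intervention breaks the incoming arrows to R: R <- -T - P - 3 no longer applies, and R = 9.
Q = min(R, P) + 6  [with R=9, P=4]  = 10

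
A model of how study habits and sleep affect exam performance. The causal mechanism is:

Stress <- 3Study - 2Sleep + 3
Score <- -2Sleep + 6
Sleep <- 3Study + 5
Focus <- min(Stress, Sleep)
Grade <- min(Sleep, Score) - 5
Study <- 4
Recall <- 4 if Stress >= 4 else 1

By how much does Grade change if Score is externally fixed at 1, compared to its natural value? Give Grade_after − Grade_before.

29

Under do(Score=1), the mechanism Score <- -2Sleep + 6 is discarded; Score is fixed at 1.
Sleep = 3Study + 5  [with Study=4]  = 17
Grade = min(Sleep, Score) - 5  [with Sleep=17, Score=1]  = -4
Without intervention: Sleep = 3Study + 5  [with Study=4]  = 17; Score = -2Sleep + 6  [with Sleep=17]  = -28; Grade = min(Sleep, Score) - 5  [with Sleep=17, Score=-28]  = -33.
Change = -4 − (-33) = 29.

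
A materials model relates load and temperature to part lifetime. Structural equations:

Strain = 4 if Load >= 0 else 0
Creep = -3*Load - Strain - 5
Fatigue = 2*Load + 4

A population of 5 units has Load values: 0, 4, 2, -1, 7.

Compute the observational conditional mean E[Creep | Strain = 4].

-18.75

Conditioning on Strain=4 selects the 4 unit(s) with Load ∈ {0, 4, 2, 7}. Their Creep values: -9, -21, -15, -30. Mean = -18.75.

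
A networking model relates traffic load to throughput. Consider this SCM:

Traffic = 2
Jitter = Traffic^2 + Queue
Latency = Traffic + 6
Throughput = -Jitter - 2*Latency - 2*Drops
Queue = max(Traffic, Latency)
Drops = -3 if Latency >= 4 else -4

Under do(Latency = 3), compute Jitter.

7

do(Latency=3) replaces the equation Latency = Traffic + 6 with the constant Latency = 3.
Queue = max(Traffic, Latency)  [with Traffic=2, Latency=3]  = 3
Jitter = Traffic^2 + Queue  [with Traffic=2, Queue=3]  = 7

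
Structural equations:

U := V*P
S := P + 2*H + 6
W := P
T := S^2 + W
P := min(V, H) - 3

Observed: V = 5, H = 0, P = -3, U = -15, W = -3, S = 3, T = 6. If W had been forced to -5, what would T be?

4

Under do(W=-5), the mechanism W := P is discarded; W is fixed at -5.
P = min(V, H) - 3  [with V=5, H=0]  = -3
S = P + 2*H + 6  [with P=-3, H=0]  = 3
T = S^2 + W  [with S=3, W=-5]  = 4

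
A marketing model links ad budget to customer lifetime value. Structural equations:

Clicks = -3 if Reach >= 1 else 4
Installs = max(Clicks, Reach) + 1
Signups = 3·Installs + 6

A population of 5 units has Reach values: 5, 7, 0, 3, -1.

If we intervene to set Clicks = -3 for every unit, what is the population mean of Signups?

17.4

Every unit gets Clicks=-3 under the intervention. Signups values become 24, 30, 9, 18, 6; E[Signups|do(Clicks=-3)] = 17.4.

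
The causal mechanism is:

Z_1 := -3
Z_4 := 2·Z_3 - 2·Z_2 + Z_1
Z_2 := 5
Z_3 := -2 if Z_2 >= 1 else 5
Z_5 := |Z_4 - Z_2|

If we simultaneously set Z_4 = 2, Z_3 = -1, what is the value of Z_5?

3

The joint intervention fixes Z_4 = 2, Z_3 = -1, removing each variable's own equation.
Z_5 = |Z_4 - Z_2|  [with Z_4=2, Z_2=5]  = 3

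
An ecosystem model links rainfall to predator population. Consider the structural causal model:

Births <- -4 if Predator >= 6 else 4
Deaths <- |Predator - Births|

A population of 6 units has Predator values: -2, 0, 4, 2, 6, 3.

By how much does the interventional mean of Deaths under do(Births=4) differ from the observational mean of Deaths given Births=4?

-0.1

Under do(Births=4), Births's equation is replaced by Births=4 for every unit. Per-unit Deaths: 6, 4, 0, 2, 2, 1. Mean = 2.5.
Conditioning on Births=4 selects the 5 unit(s) with Predator ∈ {-2, 0, 4, 2, 3}. Their Deaths values: 6, 4, 0, 2, 1. Mean = 2.6.
Difference = 2.5 − 2.6 = -0.1.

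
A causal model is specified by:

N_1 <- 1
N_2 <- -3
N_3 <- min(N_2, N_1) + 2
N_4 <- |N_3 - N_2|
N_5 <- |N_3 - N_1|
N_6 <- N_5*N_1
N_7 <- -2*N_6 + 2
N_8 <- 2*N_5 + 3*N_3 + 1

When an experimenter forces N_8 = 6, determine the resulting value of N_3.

-1

Under do(N_8=6), the mechanism N_8 <- 2*N_5 + 3*N_3 + 1 is discarded; N_8 is fixed at 6.
No directed path runs from N_8 to N_3, so N_3 keeps its natural value.
N_3 = min(N_2, N_1) + 2  [with N_2=-3, N_1=1]  = -1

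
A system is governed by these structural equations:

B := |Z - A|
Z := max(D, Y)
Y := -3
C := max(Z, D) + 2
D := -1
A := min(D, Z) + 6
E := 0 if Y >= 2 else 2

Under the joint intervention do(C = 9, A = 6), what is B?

Setting C = 9, A = 6 by intervention discards those variables' equations.
Z = max(D, Y)  [with D=-1, Y=-3]  = -1
B = |Z - A|  [with Z=-1, A=6]  = 7

7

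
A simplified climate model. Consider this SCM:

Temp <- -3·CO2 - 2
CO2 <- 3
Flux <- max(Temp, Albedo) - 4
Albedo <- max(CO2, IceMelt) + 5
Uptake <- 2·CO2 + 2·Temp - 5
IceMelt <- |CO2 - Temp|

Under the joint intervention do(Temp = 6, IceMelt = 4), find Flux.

5

Under do(Temp = 6, IceMelt = 4), each intervened variable's structural equation is replaced by its fixed value.
Albedo = max(CO2, IceMelt) + 5  [with CO2=3, IceMelt=4]  = 9
Flux = max(Temp, Albedo) - 4  [with Temp=6, Albedo=9]  = 5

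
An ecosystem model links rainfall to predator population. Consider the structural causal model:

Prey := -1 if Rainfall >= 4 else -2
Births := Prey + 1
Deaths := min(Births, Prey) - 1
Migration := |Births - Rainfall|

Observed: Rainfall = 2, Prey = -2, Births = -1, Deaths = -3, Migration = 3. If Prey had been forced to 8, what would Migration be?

7

do(Prey=8) replaces the equation Prey := -1 if Rainfall >= 4 else -2 with the constant Prey = 8.
Births = Prey + 1  [with Prey=8]  = 9
Migration = |Births - Rainfall|  [with Births=9, Rainfall=2]  = 7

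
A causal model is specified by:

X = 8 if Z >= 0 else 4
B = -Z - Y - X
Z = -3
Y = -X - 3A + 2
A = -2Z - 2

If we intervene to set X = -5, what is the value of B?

do(X=-5) replaces the equation X = 8 if Z >= 0 else 4 with the constant X = -5.
A = -2Z - 2  [with Z=-3]  = 4
Y = -X - 3A + 2  [with X=-5, A=4]  = -5
B = -Z - Y - X  [with Z=-3, Y=-5, X=-5]  = 13

13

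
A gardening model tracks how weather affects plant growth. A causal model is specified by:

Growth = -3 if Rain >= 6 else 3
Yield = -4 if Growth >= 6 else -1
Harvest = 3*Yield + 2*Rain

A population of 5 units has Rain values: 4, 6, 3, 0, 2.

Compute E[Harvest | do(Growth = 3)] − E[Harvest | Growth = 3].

1.5

Under do(Growth=3), Growth's equation is replaced by Growth=3 for every unit. Per-unit Harvest: 5, 9, 3, -3, 1. Mean = 3.
E[Harvest|Growth=3] averages over only the 4 units with Growth=3 (Rain = 4, 3, 0, 2): Harvest = 5, 3, -3, 1, mean 1.5.
Difference = 3 − 1.5 = 1.5.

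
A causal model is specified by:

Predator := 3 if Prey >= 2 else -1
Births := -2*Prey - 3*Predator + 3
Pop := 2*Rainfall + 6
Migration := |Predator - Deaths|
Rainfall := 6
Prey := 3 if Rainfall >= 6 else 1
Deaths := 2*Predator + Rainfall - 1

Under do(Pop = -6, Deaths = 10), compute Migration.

Setting Pop = -6, Deaths = 10 by intervention discards those variables' equations.
Prey = 3 if Rainfall >= 6 else 1  [with Rainfall=6]  = 3
Predator = 3 if Prey >= 2 else -1  [with Prey=3]  = 3
Migration = |Predator - Deaths|  [with Predator=3, Deaths=10]  = 7

7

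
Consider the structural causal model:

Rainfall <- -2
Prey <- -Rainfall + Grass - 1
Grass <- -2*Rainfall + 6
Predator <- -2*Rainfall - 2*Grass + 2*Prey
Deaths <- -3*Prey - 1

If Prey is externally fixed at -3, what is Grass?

Under do(Prey=-3), the mechanism Prey <- -Rainfall + Grass - 1 is discarded; Prey is fixed at -3.
Since Grass is not a descendant of the intervened variable, it is unaffected.
Grass = -2*Rainfall + 6  [with Rainfall=-2]  = 10

10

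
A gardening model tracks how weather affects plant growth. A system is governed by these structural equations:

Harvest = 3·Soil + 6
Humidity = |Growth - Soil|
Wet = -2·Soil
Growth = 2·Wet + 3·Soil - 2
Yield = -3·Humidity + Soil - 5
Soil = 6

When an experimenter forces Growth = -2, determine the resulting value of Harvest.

24

The intervention breaks the incoming arrows to Growth: Growth = 2·Wet + 3·Soil - 2 no longer applies, and Growth = -2.
No directed path runs from Growth to Harvest, so Harvest keeps its natural value.
Harvest = 3·Soil + 6  [with Soil=6]  = 24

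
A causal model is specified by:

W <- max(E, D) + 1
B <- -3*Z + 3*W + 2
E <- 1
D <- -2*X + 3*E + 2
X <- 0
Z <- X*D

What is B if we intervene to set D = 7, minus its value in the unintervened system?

6

The intervention breaks the incoming arrows to D: D <- -2*X + 3*E + 2 no longer applies, and D = 7.
Z = X*D  [with X=0, D=7]  = 0
W = max(E, D) + 1  [with E=1, D=7]  = 8
B = -3*Z + 3*W + 2  [with Z=0, W=8]  = 26
Without intervention: D = -2*X + 3*E + 2  [with X=0, E=1]  = 5; Z = X*D  [with X=0, D=5]  = 0; W = max(E, D) + 1  [with E=1, D=5]  = 6; B = -3*Z + 3*W + 2  [with Z=0, W=6]  = 20.
Change = 26 − 20 = 6.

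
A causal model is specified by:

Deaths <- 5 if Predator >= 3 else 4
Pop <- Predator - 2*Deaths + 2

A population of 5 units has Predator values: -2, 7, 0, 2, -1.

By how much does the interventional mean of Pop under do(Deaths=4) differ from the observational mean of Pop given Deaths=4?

1.45

do(Deaths=4) breaks Deaths's dependence on Predator. With Deaths=4 fixed, Pop across the units is -8, 1, -6, -4, -7, mean -4.8.
E[Pop|Deaths=4] averages over only the 4 units with Deaths=4 (Predator = -2, 0, 2, -1): Pop = -8, -6, -4, -7, mean -6.25.
Difference = -4.8 − (-6.25) = 1.45.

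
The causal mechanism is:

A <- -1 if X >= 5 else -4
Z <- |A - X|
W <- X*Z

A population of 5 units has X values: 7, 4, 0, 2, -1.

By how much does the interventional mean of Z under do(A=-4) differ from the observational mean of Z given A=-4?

do(A=-4) breaks A's dependence on X. With A=-4 fixed, Z across the units is 11, 8, 4, 6, 3, mean 6.4.
Conditioning on A=-4 selects the 4 unit(s) with X ∈ {4, 0, 2, -1}. Their Z values: 8, 4, 6, 3. Mean = 5.25.
Difference = 6.4 − 5.25 = 1.15.

1.15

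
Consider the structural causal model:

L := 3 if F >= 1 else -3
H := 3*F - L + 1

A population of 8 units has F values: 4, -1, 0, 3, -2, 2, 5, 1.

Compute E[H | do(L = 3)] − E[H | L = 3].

-4.5

do(L=3) breaks L's dependence on F. With L=3 fixed, H across the units is 10, -5, -2, 7, -8, 4, 13, 1, mean 2.5.
Conditioning on L=3 selects the 5 unit(s) with F ∈ {4, 3, 2, 5, 1}. Their H values: 10, 7, 4, 13, 1. Mean = 7.
Difference = 2.5 − 7 = -4.5.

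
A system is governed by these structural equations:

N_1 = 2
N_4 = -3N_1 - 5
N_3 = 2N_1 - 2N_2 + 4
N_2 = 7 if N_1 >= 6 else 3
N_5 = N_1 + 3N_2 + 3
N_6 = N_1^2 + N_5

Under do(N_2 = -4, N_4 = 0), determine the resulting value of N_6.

The joint intervention fixes N_2 = -4, N_4 = 0, removing each variable's own equation.
N_5 = N_1 + 3N_2 + 3  [with N_1=2, N_2=-4]  = -7
N_6 = N_1^2 + N_5  [with N_1=2, N_5=-7]  = -3

-3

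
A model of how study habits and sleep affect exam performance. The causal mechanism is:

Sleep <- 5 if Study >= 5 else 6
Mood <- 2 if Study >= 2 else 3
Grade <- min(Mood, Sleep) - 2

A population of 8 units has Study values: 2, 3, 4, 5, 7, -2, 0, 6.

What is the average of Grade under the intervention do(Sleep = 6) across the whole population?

0.25

The intervention sets Sleep=6 in all 8 units regardless of Study. Recomputing Grade per unit gives 0, 0, 0, 0, 0, 1, 1, 0; average 0.25.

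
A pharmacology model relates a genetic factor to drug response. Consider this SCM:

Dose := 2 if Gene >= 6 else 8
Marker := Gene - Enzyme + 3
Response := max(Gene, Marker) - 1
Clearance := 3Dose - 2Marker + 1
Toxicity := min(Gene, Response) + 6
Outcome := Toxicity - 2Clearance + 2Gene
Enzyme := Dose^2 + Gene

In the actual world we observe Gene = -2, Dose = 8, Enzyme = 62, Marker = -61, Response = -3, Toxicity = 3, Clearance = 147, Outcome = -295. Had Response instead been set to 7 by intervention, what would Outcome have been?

do(Response=7) replaces the equation Response := max(Gene, Marker) - 1 with the constant Response = 7.
Dose = 2 if Gene >= 6 else 8  [with Gene=-2]  = 8
Enzyme = Dose^2 + Gene  [with Dose=8, Gene=-2]  = 62
Marker = Gene - Enzyme + 3  [with Gene=-2, Enzyme=62]  = -61
Toxicity = min(Gene, Response) + 6  [with Gene=-2, Response=7]  = 4
Clearance = 3Dose - 2Marker + 1  [with Dose=8, Marker=-61]  = 147
Outcome = Toxicity - 2Clearance + 2Gene  [with Toxicity=4, Clearance=147, Gene=-2]  = -294

-294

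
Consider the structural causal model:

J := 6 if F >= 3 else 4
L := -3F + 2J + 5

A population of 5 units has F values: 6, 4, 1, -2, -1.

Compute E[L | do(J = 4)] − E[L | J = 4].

-6.8

Every unit gets J=4 under the intervention. L values become -5, 1, 10, 19, 16; E[L|do(J=4)] = 8.2.
E[L|J=4] averages over only the 3 units with J=4 (F = 1, -2, -1): L = 10, 19, 16, mean 15.
Difference = 8.2 − 15 = -6.8.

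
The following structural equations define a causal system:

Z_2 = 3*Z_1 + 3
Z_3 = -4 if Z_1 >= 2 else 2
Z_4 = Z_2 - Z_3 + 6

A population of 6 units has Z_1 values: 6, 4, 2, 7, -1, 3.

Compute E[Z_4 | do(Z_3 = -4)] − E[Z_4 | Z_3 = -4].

-2.7

Every unit gets Z_3=-4 under the intervention. Z_4 values become 31, 25, 19, 34, 10, 22; E[Z_4|do(Z_3=-4)] = 23.5.
Conditioning on Z_3=-4 selects the 5 unit(s) with Z_1 ∈ {6, 4, 2, 7, 3}. Their Z_4 values: 31, 25, 19, 34, 22. Mean = 26.2.
Difference = 23.5 − 26.2 = -2.7.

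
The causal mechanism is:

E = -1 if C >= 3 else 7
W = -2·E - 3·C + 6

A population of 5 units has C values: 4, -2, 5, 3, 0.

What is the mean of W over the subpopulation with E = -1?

-4

Conditioning on E=-1 selects the 3 unit(s) with C ∈ {4, 5, 3}. Their W values: -4, -7, -1. Mean = -4.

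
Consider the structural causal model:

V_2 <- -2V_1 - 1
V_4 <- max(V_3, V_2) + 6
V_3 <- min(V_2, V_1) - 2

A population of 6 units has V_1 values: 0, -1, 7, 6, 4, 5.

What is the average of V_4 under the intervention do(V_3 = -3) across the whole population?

do(V_3=-3) breaks V_3's dependence on V_1. With V_3=-3 fixed, V_4 across the units is 5, 7, 3, 3, 3, 3, mean 4.

4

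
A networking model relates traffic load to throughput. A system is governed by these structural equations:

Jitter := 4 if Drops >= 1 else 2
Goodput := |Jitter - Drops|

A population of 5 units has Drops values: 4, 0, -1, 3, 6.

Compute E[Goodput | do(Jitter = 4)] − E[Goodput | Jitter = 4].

1.4

The intervention sets Jitter=4 in all 5 units regardless of Drops. Recomputing Goodput per unit gives 0, 4, 5, 1, 2; average 2.4.
Observing Jitter=4 restricts to units where Jitter's equation naturally yields 4: Drops ∈ {4, 3, 6}. In that subpopulation Goodput = 0, 1, 2, mean 1.
Difference = 2.4 − 1 = 1.4.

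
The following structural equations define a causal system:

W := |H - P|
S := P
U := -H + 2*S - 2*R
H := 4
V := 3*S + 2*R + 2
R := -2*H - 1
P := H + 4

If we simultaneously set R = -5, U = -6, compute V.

Setting R = -5, U = -6 by intervention discards those variables' equations.
P = H + 4  [with H=4]  = 8
S = P  [with P=8]  = 8
V = 3*S + 2*R + 2  [with S=8, R=-5]  = 16

16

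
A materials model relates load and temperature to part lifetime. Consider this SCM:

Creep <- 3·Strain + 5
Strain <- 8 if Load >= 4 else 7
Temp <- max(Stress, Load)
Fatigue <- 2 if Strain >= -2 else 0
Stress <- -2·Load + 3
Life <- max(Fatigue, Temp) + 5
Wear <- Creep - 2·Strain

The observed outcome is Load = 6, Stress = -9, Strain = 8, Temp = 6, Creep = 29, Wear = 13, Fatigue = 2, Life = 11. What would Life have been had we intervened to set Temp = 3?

8

do(Temp=3) replaces the equation Temp <- max(Stress, Load) with the constant Temp = 3.
Strain = 8 if Load >= 4 else 7  [with Load=6]  = 8
Fatigue = 2 if Strain >= -2 else 0  [with Strain=8]  = 2
Life = max(Fatigue, Temp) + 5  [with Fatigue=2, Temp=3]  = 8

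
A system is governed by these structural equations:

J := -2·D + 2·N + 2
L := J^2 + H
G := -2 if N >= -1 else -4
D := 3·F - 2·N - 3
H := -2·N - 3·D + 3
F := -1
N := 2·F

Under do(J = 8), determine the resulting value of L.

77

Under do(J=8), the mechanism J := -2·D + 2·N + 2 is discarded; J is fixed at 8.
N = 2·F  [with F=-1]  = -2
D = 3·F - 2·N - 3  [with F=-1, N=-2]  = -2
H = -2·N - 3·D + 3  [with N=-2, D=-2]  = 13
L = J^2 + H  [with J=8, H=13]  = 77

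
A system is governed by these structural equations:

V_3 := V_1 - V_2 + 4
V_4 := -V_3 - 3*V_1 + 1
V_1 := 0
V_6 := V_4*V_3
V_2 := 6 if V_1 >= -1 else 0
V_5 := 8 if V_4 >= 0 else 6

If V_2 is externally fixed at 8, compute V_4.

Under do(V_2=8), the mechanism V_2 := 6 if V_1 >= -1 else 0 is discarded; V_2 is fixed at 8.
V_3 = V_1 - V_2 + 4  [with V_1=0, V_2=8]  = -4
V_4 = -V_3 - 3*V_1 + 1  [with V_3=-4, V_1=0]  = 5

5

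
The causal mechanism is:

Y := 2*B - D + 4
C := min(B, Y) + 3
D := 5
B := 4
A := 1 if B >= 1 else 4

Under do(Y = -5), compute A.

The intervention breaks the incoming arrows to Y: Y := 2*B - D + 4 no longer applies, and Y = -5.
A is not downstream of the intervention, so its value is determined by the original equations.
A = 1 if B >= 1 else 4  [with B=4]  = 1

1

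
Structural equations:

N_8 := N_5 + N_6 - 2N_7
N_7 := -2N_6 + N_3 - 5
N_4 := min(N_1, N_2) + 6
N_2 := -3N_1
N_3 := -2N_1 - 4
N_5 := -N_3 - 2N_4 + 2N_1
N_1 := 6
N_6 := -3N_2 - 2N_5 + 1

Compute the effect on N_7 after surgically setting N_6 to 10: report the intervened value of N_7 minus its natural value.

-118

Intervening sets N_6 = 10 and removes its equation (N_6 := -3N_2 - 2N_5 + 1).
N_3 = -2N_1 - 4  [with N_1=6]  = -16
N_7 = -2N_6 + N_3 - 5  [with N_6=10, N_3=-16]  = -41
Without intervention: N_2 = -3N_1  [with N_1=6]  = -18; N_3 = -2N_1 - 4  [with N_1=6]  = -16; N_4 = min(N_1, N_2) + 6  [with N_1=6, N_2=-18]  = -12; N_5 = -N_3 - 2N_4 + 2N_1  [with N_3=-16, N_4=-12, N_1=6]  = 52; N_6 = -3N_2 - 2N_5 + 1  [with N_2=-18, N_5=52]  = -49; N_7 = -2N_6 + N_3 - 5  [with N_6=-49, N_3=-16]  = 77.
Change = -41 − 77 = -118.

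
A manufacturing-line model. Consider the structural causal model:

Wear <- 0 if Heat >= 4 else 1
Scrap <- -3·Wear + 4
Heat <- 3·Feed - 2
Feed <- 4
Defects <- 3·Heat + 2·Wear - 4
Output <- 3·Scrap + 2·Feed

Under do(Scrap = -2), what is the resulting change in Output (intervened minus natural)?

-18

The intervention breaks the incoming arrows to Scrap: Scrap <- -3·Wear + 4 no longer applies, and Scrap = -2.
Output = 3·Scrap + 2·Feed  [with Scrap=-2, Feed=4]  = 2
Without intervention: Heat = 3·Feed - 2  [with Feed=4]  = 10; Wear = 0 if Heat >= 4 else 1  [with Heat=10]  = 0; Scrap = -3·Wear + 4  [with Wear=0]  = 4; Output = 3·Scrap + 2·Feed  [with Scrap=4, Feed=4]  = 20.
Change = 2 − 20 = -18.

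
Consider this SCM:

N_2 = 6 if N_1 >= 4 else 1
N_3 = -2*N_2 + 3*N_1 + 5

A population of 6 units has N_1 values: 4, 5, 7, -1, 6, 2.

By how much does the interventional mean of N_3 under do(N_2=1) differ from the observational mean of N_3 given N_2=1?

10

Every unit gets N_2=1 under the intervention. N_3 values become 15, 18, 24, 0, 21, 9; E[N_3|do(N_2=1)] = 14.5.
E[N_3|N_2=1] averages over only the 2 units with N_2=1 (N_1 = -1, 2): N_3 = 0, 9, mean 4.5.
Difference = 14.5 − 4.5 = 10.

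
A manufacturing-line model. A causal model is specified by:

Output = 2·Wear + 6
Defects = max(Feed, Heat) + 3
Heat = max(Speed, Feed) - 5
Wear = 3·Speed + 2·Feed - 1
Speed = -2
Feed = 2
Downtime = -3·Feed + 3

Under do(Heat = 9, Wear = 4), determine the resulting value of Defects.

Setting Heat = 9, Wear = 4 by intervention discards those variables' equations.
Defects = max(Feed, Heat) + 3  [with Feed=2, Heat=9]  = 12

12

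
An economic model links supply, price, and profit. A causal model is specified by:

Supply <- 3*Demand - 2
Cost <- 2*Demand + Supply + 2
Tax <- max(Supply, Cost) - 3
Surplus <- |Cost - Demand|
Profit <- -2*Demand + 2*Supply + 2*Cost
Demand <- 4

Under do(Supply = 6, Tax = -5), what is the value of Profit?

36

Setting Supply = 6, Tax = -5 by intervention discards those variables' equations.
Cost = 2*Demand + Supply + 2  [with Demand=4, Supply=6]  = 16
Profit = -2*Demand + 2*Supply + 2*Cost  [with Demand=4, Supply=6, Cost=16]  = 36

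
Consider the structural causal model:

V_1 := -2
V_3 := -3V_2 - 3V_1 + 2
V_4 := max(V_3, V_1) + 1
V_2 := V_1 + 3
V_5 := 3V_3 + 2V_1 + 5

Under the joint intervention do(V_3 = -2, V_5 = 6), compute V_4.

-1

The joint intervention fixes V_3 = -2, V_5 = 6, removing each variable's own equation.
V_4 = max(V_3, V_1) + 1  [with V_3=-2, V_1=-2]  = -1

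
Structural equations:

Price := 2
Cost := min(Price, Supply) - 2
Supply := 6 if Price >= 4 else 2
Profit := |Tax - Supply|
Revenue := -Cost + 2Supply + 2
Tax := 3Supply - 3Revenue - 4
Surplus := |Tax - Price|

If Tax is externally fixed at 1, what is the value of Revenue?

6

The intervention breaks the incoming arrows to Tax: Tax := 3Supply - 3Revenue - 4 no longer applies, and Tax = 1.
Since Revenue is not a descendant of the intervened variable, it is unaffected.
Supply = 6 if Price >= 4 else 2  [with Price=2]  = 2
Cost = min(Price, Supply) - 2  [with Price=2, Supply=2]  = 0
Revenue = -Cost + 2Supply + 2  [with Cost=0, Supply=2]  = 6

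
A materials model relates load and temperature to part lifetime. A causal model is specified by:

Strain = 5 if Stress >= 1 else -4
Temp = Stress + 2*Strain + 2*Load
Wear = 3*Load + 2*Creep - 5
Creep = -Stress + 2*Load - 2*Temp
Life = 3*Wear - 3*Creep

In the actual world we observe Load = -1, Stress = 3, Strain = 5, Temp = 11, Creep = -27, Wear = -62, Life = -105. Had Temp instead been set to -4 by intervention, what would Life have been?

-15

The intervention breaks the incoming arrows to Temp: Temp = Stress + 2*Strain + 2*Load no longer applies, and Temp = -4.
Creep = -Stress + 2*Load - 2*Temp  [with Stress=3, Load=-1, Temp=-4]  = 3
Wear = 3*Load + 2*Creep - 5  [with Load=-1, Creep=3]  = -2
Life = 3*Wear - 3*Creep  [with Wear=-2, Creep=3]  = -15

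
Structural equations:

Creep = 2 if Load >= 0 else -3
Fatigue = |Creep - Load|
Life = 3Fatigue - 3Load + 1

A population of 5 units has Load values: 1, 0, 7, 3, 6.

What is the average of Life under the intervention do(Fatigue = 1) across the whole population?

do(Fatigue=1) breaks Fatigue's dependence on Load. With Fatigue=1 fixed, Life across the units is 1, 4, -17, -5, -14, mean -6.2.

-6.2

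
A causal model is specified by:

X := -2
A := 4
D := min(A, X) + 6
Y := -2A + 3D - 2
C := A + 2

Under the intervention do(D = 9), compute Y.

The intervention breaks the incoming arrows to D: D := min(A, X) + 6 no longer applies, and D = 9.
Y = -2A + 3D - 2  [with A=4, D=9]  = 17

17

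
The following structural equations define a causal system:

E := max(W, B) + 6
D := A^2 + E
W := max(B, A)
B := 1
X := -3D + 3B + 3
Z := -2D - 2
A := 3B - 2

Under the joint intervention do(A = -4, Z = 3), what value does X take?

-63

Under do(A = -4, Z = 3), each intervened variable's structural equation is replaced by its fixed value.
W = max(B, A)  [with B=1, A=-4]  = 1
E = max(W, B) + 6  [with W=1, B=1]  = 7
D = A^2 + E  [with A=-4, E=7]  = 23
X = -3D + 3B + 3  [with D=23, B=1]  = -63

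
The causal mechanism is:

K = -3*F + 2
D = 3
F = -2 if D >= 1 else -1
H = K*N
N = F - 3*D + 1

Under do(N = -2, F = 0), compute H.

-4

Setting N = -2, F = 0 by intervention discards those variables' equations.
K = -3*F + 2  [with F=0]  = 2
H = K*N  [with K=2, N=-2]  = -4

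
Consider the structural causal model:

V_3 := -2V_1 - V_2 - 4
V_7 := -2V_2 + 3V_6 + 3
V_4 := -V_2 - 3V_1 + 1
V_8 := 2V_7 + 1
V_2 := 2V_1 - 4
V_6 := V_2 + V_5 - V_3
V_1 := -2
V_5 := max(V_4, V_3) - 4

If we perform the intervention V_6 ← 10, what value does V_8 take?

99

Intervening sets V_6 = 10 and removes its equation (V_6 := V_2 + V_5 - V_3).
V_2 = 2V_1 - 4  [with V_1=-2]  = -8
V_7 = -2V_2 + 3V_6 + 3  [with V_2=-8, V_6=10]  = 49
V_8 = 2V_7 + 1  [with V_7=49]  = 99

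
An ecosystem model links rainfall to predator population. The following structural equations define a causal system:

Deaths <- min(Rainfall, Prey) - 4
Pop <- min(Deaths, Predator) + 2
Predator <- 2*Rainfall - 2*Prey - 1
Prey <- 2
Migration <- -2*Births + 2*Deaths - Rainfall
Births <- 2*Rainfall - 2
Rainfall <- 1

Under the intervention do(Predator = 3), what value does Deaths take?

do(Predator=3) replaces the equation Predator <- 2*Rainfall - 2*Prey - 1 with the constant Predator = 3.
Deaths is not downstream of the intervention, so its value is determined by the original equations.
Deaths = min(Rainfall, Prey) - 4  [with Rainfall=1, Prey=2]  = -3

-3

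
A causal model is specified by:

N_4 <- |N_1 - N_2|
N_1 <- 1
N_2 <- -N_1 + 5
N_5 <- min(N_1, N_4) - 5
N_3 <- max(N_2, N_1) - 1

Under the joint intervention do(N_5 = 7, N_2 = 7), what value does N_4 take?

6

Setting N_5 = 7, N_2 = 7 by intervention discards those variables' equations.
N_4 = |N_1 - N_2|  [with N_1=1, N_2=7]  = 6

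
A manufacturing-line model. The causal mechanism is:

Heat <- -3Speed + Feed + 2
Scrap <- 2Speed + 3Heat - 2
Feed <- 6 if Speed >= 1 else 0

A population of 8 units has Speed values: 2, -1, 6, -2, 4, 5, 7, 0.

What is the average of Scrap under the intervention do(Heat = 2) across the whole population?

Under do(Heat=2), Heat's equation is replaced by Heat=2 for every unit. Per-unit Scrap: 8, 2, 16, 0, 12, 14, 18, 4. Mean = 9.25.

9.25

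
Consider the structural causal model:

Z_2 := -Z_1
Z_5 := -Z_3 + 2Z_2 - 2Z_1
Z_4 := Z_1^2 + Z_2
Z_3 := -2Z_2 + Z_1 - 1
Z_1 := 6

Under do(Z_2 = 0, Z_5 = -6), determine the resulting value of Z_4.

36

The joint intervention fixes Z_2 = 0, Z_5 = -6, removing each variable's own equation.
Z_4 = Z_1^2 + Z_2  [with Z_1=6, Z_2=0]  = 36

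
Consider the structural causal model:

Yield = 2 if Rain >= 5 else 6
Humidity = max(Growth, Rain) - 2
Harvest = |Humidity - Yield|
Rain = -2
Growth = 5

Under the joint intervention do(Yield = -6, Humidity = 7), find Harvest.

The joint intervention fixes Yield = -6, Humidity = 7, removing each variable's own equation.
Harvest = |Humidity - Yield|  [with Humidity=7, Yield=-6]  = 13

13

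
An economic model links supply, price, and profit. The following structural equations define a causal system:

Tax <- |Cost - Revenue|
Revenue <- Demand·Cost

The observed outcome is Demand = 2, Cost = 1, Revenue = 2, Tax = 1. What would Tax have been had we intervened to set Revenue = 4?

The intervention breaks the incoming arrows to Revenue: Revenue <- Demand·Cost no longer applies, and Revenue = 4.
Tax = |Cost - Revenue|  [with Cost=1, Revenue=4]  = 3

3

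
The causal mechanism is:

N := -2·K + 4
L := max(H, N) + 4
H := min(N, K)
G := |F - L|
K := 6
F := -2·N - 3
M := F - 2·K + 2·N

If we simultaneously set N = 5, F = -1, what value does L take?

The joint intervention fixes N = 5, F = -1, removing each variable's own equation.
H = min(N, K)  [with N=5, K=6]  = 5
L = max(H, N) + 4  [with H=5, N=5]  = 9

9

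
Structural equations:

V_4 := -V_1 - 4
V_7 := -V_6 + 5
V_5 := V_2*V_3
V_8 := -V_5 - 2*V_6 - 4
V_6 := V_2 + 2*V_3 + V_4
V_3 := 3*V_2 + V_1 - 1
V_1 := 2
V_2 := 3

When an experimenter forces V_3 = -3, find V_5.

-9

do(V_3=-3) replaces the equation V_3 := 3*V_2 + V_1 - 1 with the constant V_3 = -3.
V_5 = V_2*V_3  [with V_2=3, V_3=-3]  = -9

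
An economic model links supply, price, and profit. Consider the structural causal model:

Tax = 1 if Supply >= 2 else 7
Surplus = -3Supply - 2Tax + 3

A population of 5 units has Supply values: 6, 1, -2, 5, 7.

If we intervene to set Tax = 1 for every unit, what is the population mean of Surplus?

The intervention sets Tax=1 in all 5 units regardless of Supply. Recomputing Surplus per unit gives -17, -2, 7, -14, -20; average -9.2.

-9.2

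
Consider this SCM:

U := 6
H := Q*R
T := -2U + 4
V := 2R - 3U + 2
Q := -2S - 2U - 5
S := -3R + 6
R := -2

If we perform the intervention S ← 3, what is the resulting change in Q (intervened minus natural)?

18

The intervention breaks the incoming arrows to S: S := -3R + 6 no longer applies, and S = 3.
Q = -2S - 2U - 5  [with S=3, U=6]  = -23
Without intervention: S = -3R + 6  [with R=-2]  = 12; Q = -2S - 2U - 5  [with S=12, U=6]  = -41.
Change = -23 − (-41) = 18.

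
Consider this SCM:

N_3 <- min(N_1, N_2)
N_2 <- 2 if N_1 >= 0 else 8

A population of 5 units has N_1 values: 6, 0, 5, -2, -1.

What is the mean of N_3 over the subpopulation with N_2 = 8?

Conditioning on N_2=8 selects the 2 unit(s) with N_1 ∈ {-2, -1}. Their N_3 values: -2, -1. Mean = -1.5.

-1.5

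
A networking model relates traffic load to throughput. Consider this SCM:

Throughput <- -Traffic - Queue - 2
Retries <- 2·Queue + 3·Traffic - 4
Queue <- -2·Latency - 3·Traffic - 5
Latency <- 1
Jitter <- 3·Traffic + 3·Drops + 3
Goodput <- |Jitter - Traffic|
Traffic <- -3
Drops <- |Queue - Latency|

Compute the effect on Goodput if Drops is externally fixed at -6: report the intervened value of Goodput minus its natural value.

21

do(Drops=-6) replaces the equation Drops <- |Queue - Latency| with the constant Drops = -6.
Jitter = 3·Traffic + 3·Drops + 3  [with Traffic=-3, Drops=-6]  = -24
Goodput = |Jitter - Traffic|  [with Jitter=-24, Traffic=-3]  = 21
Without intervention: Queue = -2·Latency - 3·Traffic - 5  [with Latency=1, Traffic=-3]  = 2; Drops = |Queue - Latency|  [with Queue=2, Latency=1]  = 1; Jitter = 3·Traffic + 3·Drops + 3  [with Traffic=-3, Drops=1]  = -3; Goodput = |Jitter - Traffic|  [with Jitter=-3, Traffic=-3]  = 0.
Change = 21 − 0 = 21.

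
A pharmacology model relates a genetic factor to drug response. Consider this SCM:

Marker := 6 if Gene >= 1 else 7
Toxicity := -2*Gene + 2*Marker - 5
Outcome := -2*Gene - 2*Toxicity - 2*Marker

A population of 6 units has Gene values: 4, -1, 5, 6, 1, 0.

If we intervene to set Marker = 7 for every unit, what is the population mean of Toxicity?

4

Every unit gets Marker=7 under the intervention. Toxicity values become 1, 11, -1, -3, 7, 9; E[Toxicity|do(Marker=7)] = 4.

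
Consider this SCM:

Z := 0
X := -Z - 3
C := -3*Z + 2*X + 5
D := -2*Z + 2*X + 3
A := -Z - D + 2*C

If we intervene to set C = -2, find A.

do(C=-2) replaces the equation C := -3*Z + 2*X + 5 with the constant C = -2.
X = -Z - 3  [with Z=0]  = -3
D = -2*Z + 2*X + 3  [with Z=0, X=-3]  = -3
A = -Z - D + 2*C  [with Z=0, D=-3, C=-2]  = -1

-1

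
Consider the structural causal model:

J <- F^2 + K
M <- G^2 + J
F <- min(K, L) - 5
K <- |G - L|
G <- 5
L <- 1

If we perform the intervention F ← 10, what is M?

129

Under do(F=10), the mechanism F <- min(K, L) - 5 is discarded; F is fixed at 10.
K = |G - L|  [with G=5, L=1]  = 4
J = F^2 + K  [with F=10, K=4]  = 104
M = G^2 + J  [with G=5, J=104]  = 129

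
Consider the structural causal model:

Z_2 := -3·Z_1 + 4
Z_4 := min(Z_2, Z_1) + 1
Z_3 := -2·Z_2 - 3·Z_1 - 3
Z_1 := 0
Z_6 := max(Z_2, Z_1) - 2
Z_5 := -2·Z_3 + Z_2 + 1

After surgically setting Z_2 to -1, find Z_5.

2

do(Z_2=-1) replaces the equation Z_2 := -3·Z_1 + 4 with the constant Z_2 = -1.
Z_3 = -2·Z_2 - 3·Z_1 - 3  [with Z_2=-1, Z_1=0]  = -1
Z_5 = -2·Z_3 + Z_2 + 1  [with Z_3=-1, Z_2=-1]  = 2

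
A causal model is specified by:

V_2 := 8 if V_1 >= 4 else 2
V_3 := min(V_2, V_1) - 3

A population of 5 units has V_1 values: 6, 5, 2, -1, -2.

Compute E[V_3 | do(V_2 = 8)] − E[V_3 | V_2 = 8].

-3.5

Under do(V_2=8), V_2's equation is replaced by V_2=8 for every unit. Per-unit V_3: 3, 2, -1, -4, -5. Mean = -1.
Conditioning on V_2=8 selects the 2 unit(s) with V_1 ∈ {6, 5}. Their V_3 values: 3, 2. Mean = 2.5.
Difference = -1 − 2.5 = -3.5.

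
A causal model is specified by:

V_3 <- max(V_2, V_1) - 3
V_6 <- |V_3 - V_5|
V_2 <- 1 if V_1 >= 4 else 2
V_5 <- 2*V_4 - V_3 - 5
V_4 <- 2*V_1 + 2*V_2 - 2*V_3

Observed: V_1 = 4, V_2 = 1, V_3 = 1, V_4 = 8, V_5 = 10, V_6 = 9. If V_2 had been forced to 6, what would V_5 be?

20

do(V_2=6) replaces the equation V_2 <- 1 if V_1 >= 4 else 2 with the constant V_2 = 6.
V_3 = max(V_2, V_1) - 3  [with V_2=6, V_1=4]  = 3
V_4 = 2*V_1 + 2*V_2 - 2*V_3  [with V_1=4, V_2=6, V_3=3]  = 14
V_5 = 2*V_4 - V_3 - 5  [with V_4=14, V_3=3]  = 20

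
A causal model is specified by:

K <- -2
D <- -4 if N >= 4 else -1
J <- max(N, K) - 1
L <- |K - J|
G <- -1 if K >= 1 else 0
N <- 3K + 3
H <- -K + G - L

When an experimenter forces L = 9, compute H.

Under do(L=9), the mechanism L <- |K - J| is discarded; L is fixed at 9.
G = -1 if K >= 1 else 0  [with K=-2]  = 0
H = -K + G - L  [with K=-2, G=0, L=9]  = -7

-7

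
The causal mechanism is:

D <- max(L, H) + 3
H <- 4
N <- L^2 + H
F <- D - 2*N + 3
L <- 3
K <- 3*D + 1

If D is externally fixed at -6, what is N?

13

The intervention breaks the incoming arrows to D: D <- max(L, H) + 3 no longer applies, and D = -6.
N is not downstream of the intervention, so its value is determined by the original equations.
N = L^2 + H  [with L=3, H=4]  = 13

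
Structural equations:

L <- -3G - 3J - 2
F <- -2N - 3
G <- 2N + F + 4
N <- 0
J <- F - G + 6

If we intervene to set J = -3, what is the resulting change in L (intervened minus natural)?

15

Intervening sets J = -3 and removes its equation (J <- F - G + 6).
F = -2N - 3  [with N=0]  = -3
G = 2N + F + 4  [with N=0, F=-3]  = 1
L = -3G - 3J - 2  [with G=1, J=-3]  = 4
Without intervention: F = -2N - 3  [with N=0]  = -3; G = 2N + F + 4  [with N=0, F=-3]  = 1; J = F - G + 6  [with F=-3, G=1]  = 2; L = -3G - 3J - 2  [with G=1, J=2]  = -11.
Change = 4 − (-11) = 15.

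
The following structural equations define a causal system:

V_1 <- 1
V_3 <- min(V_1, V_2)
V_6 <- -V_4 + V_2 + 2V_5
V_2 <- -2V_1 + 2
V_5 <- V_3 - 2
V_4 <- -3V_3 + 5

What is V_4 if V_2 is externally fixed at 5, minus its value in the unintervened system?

Under do(V_2=5), the mechanism V_2 <- -2V_1 + 2 is discarded; V_2 is fixed at 5.
V_3 = min(V_1, V_2)  [with V_1=1, V_2=5]  = 1
V_4 = -3V_3 + 5  [with V_3=1]  = 2
Without intervention: V_2 = -2V_1 + 2  [with V_1=1]  = 0; V_3 = min(V_1, V_2)  [with V_1=1, V_2=0]  = 0; V_4 = -3V_3 + 5  [with V_3=0]  = 5.
Change = 2 − 5 = -3.

-3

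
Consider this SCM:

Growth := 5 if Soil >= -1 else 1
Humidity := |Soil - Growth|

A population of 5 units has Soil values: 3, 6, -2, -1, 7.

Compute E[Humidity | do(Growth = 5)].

The intervention sets Growth=5 in all 5 units regardless of Soil. Recomputing Humidity per unit gives 2, 1, 7, 6, 2; average 3.6.

3.6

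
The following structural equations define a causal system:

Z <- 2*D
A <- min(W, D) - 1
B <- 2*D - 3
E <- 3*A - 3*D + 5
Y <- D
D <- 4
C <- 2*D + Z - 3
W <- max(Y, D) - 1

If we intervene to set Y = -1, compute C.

The intervention breaks the incoming arrows to Y: Y <- D no longer applies, and Y = -1.
Since C is not a descendant of the intervened variable, it is unaffected.
Z = 2*D  [with D=4]  = 8
C = 2*D + Z - 3  [with D=4, Z=8]  = 13

13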